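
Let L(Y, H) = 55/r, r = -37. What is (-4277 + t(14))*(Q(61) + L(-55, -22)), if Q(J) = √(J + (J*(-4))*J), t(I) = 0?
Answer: 235235/37 - 38493*I*√183 ≈ 6357.7 - 5.2072e+5*I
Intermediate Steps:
L(Y, H) = -55/37 (L(Y, H) = 55/(-37) = 55*(-1/37) = -55/37)
Q(J) = √(J - 4*J²) (Q(J) = √(J + (-4*J)*J) = √(J - 4*J²))
(-4277 + t(14))*(Q(61) + L(-55, -22)) = (-4277 + 0)*(√(61*(1 - 4*61)) - 55/37) = -4277*(√(61*(1 - 244)) - 55/37) = -4277*(√(61*(-243)) - 55/37) = -4277*(√(-14823) - 55/37) = -4277*(9*I*√183 - 55/37) = -4277*(-55/37 + 9*I*√183) = 235235/37 - 38493*I*√183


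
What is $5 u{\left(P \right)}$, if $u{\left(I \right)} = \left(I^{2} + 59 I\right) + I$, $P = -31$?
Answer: $-4495$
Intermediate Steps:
$u{\left(I \right)} = I^{2} + 60 I$
$5 u{\left(P \right)} = 5 \left(- 31 \left(60 - 31\right)\right) = 5 \left(\left(-31\right) 29\right) = 5 \left(-899\right) = -4495$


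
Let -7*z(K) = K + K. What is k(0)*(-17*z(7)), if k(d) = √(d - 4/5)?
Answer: 68*I*√5/5 ≈ 30.411*I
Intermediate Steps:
z(K) = -2*K/7 (z(K) = -(K + K)/7 = -2*K/7)
k(d) = √(-⅘ + d) (k(d) = √(d - 4*⅕) = √(d - ⅘) = √(-⅘ + d))
k(0)*(-17*z(7)) = (√(-20 + 25*0)/5)*(-(-34)*7/7) = (√(-20 + 0)/5)*(-17*(-2)) = (√(-20)/5)*34 = ((2*I*√5)/5)*34 = (2*I*√5/5)*34 = 68*I*√5/5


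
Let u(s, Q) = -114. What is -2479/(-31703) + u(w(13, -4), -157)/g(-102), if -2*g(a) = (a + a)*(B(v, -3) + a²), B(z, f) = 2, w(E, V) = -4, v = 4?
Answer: 437937701/5608324106 ≈ 0.078087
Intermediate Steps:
g(a) = -a*(2 + a²) (g(a) = -(a + a)*(2 + a²)/2 = -2*a*(2 + a²)/2 = -a*(2 + a²))
-2479/(-31703) + u(w(13, -4), -157)/g(-102) = -2479/(-31703) - 114*1/(102*(2 + (-102)²)) = -2479*(-1/31703) - 114*1/(102*(2 + 10404)) = 2479/31703 - 114/((-1*(-102)*10406)) = 2479/31703 - 114/1061412 = 2479/31703 - 114*1/1061412 = 2479/31703 - 19/176902 = 437937701/5608324106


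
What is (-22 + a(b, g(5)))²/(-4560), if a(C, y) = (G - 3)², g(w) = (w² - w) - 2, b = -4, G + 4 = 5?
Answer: -27/380 ≈ -0.071053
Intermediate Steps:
G = 1 (G = -4 + 5 = 1)
g(w) = -2 + w² - w
a(C, y) = 4 (a(C, y) = (1 - 3)² = (-2)² = 4)
(-22 + a(b, g(5)))²/(-4560) = (-22 + 4)²/(-4560) = (-18)²*(-1/4560) = 324*(-1/4560) = -27/380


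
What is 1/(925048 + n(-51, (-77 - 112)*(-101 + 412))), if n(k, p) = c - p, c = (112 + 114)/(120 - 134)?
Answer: 7/6886676 ≈ 1.0165e-6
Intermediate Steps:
c = -113/7 (c = 226/(-14) = 226*(-1/14) = -113/7 ≈ -16.143)
n(k, p) = -113/7 - p
1/(925048 + n(-51, (-77 - 112)*(-101 + 412))) = 1/(925048 + (-113/7 - (-77 - 112)*(-101 + 412))) = 1/(925048 + (-113/7 - (-189)*311)) = 1/(925048 + (-113/7 - 1*(-58779))) = 1/(925048 + (-113/7 + 58779)) = 1/(925048 + 411340/7) = 1/(6886676/7) = 7/6886676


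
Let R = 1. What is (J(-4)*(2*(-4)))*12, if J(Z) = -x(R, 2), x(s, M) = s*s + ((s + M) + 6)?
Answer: 960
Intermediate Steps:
x(s, M) = 6 + M + s + s² (x(s, M) = s² + ((M + s) + 6) = s² + (6 + M + s) = 6 + M + s + s²)
J(Z) = -10 (J(Z) = -(6 + 2 + 1 + 1²) = -(6 + 2 + 1 + 1) = -1*10 = -10)
(J(-4)*(2*(-4)))*12 = -20*(-4)*12 = -10*(-8)*12 = 80*12 = 960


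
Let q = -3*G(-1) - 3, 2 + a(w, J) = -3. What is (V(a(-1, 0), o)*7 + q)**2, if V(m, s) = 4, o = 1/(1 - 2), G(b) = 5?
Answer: 100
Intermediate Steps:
a(w, J) = -5 (a(w, J) = -2 - 3 = -5)
o = -1 (o = 1/(-1) = -1)
q = -18 (q = -3*5 - 3 = -15 - 3 = -18)
(V(a(-1, 0), o)*7 + q)**2 = (4*7 - 18)**2 = (28 - 18)**2 = 10**2 = 100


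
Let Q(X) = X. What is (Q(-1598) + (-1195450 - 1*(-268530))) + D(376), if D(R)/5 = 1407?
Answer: -921483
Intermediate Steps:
D(R) = 7035 (D(R) = 5*1407 = 7035)
(Q(-1598) + (-1195450 - 1*(-268530))) + D(376) = (-1598 + (-1195450 - 1*(-268530))) + 7035 = (-1598 + (-1195450 + 268530)) + 7035 = (-1598 - 926920) + 7035 = -928518 + 7035 = -921483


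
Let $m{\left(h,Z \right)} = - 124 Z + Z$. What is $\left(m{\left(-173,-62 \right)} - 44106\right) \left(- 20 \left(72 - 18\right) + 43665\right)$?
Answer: $-1553500800$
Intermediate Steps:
$m{\left(h,Z \right)} = - 123 Z$
$\left(m{\left(-173,-62 \right)} - 44106\right) \left(- 20 \left(72 - 18\right) + 43665\right) = \left(\left(-123\right) \left(-62\right) - 44106\right) \left(- 20 \left(72 - 18\right) + 43665\right) = \left(7626 - 44106\right) \left(\left(-20\right) 54 + 43665\right) = - 36480 \left(-1080 + 43665\right) = \left(-36480\right) 42585 = -1553500800$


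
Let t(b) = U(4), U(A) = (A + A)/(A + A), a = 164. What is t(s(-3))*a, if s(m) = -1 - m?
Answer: 164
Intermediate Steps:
U(A) = 1 (U(A) = (2*A)/((2*A)) = (2*A)*(1/(2*A)) = 1)
t(b) = 1
t(s(-3))*a = 1*164 = 164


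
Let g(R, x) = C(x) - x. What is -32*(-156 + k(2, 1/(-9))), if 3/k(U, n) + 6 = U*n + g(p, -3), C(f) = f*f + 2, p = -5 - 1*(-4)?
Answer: 174288/35 ≈ 4979.7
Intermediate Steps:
p = -1 (p = -5 + 4 = -1)
C(f) = 2 + f**2 (C(f) = f**2 + 2 = 2 + f**2)
g(R, x) = 2 + x**2 - x (g(R, x) = (2 + x**2) - x = 2 + x**2 - x)
k(U, n) = 3/(8 + U*n) (k(U, n) = 3/(-6 + (U*n + (2 + (-3)**2 - 1*(-3)))) = 3/(-6 + (U*n + (2 + 9 + 3))) = 3/(-6 + (U*n + 14)) = 3/(-6 + (14 + U*n)) = 3/(8 + U*n))
-32*(-156 + k(2, 1/(-9))) = -32*(-156 + 3/(8 + 2/(-9))) = -32*(-156 + 3/(8 + 2*(-1/9))) = -32*(-156 + 3/(8 - 2/9)) = -32*(-156 + 3/(70/9)) = -32*(-156 + 3*(9/70)) = -32*(-156 + 27/70) = -32*(-10893/70) = 174288/35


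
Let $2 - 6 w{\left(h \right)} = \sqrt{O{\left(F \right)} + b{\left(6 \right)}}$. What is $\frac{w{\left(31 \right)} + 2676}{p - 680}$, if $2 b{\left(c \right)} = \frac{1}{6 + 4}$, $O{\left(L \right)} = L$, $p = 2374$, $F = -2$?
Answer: $\frac{1147}{726} - \frac{i \sqrt{195}}{101640} \approx 1.5799 - 0.00013739 i$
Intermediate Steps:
$b{\left(c \right)} = \frac{1}{20}$ ($b{\left(c \right)} = \frac{1}{2 \left(6 + 4\right)} = \frac{1}{2 \cdot 10} = \frac{1}{2} \cdot \frac{1}{10} = \frac{1}{20}$)
$w{\left(h \right)} = \frac{1}{3} - \frac{i \sqrt{195}}{60}$ ($w{\left(h \right)} = \frac{1}{3} - \frac{\sqrt{-2 + \frac{1}{20}}}{6} = \frac{1}{3} - \frac{\sqrt{- \frac{39}{20}}}{6} = \frac{1}{3} - \frac{\frac{1}{10} i \sqrt{195}}{6} = \frac{1}{3} - \frac{i \sqrt{195}}{60}$)
$\frac{w{\left(31 \right)} + 2676}{p - 680} = \frac{\left(\frac{1}{3} - \frac{i \sqrt{195}}{60}\right) + 2676}{2374 - 680} = \frac{\frac{8029}{3} - \frac{i \sqrt{195}}{60}}{1694} = \left(\frac{8029}{3} - \frac{i \sqrt{195}}{60}\right) \frac{1}{1694} = \frac{1147}{726} - \frac{i \sqrt{195}}{101640}$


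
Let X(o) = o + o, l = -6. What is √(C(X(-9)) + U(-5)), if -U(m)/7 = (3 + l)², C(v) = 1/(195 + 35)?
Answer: I*√3332470/230 ≈ 7.937*I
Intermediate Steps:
X(o) = 2*o
C(v) = 1/230
U(m) = -63 (U(m) = -7*(3 - 6)² = -7*(-3)² = -7*9 = -63)
√(C(X(-9)) + U(-5)) = √(1/230 - 63) = √(-14489/230) = I*√3332470/230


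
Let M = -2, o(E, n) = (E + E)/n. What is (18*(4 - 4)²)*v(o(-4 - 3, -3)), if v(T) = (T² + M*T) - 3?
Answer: 0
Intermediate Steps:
o(E, n) = 2*E/n (o(E, n) = (2*E)/n = 2*E/n)
v(T) = -3 + T² - 2*T (v(T) = (T² - 2*T) - 3 = -3 + T² - 2*T)
(18*(4 - 4)²)*v(o(-4 - 3, -3)) = (18*(4 - 4)²)*(-3 + (2*(-4 - 3)/(-3))² - 4*(-4 - 3)/(-3)) = (18*0²)*(-3 + (2*(-7)*(-⅓))² - 4*(-7)*(-1)/3) = (18*0)*(-3 + (14/3)² - 2*14/3) = 0*(-3 + 196/9 - 28/3) = 0*(85/9) = 0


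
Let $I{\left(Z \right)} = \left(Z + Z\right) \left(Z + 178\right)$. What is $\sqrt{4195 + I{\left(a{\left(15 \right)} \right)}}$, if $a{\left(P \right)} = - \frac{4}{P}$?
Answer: $\frac{\sqrt{922547}}{15} \approx 64.033$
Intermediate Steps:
$I{\left(Z \right)} = 2 Z \left(178 + Z\right)$
$\sqrt{4195 + I{\left(a{\left(15 \right)} \right)}} = \sqrt{4195 + 2 \left(- \frac{4}{15}\right) \left(178 - \frac{4}{15}\right)} = \sqrt{4195 + 2 \left(- \frac{4}{15}\right) \frac{2666}{15}} = \sqrt{4195 - \frac{21328}{225}} = \sqrt{\frac{922547}{225}} = \frac{\sqrt{922547}}{15}$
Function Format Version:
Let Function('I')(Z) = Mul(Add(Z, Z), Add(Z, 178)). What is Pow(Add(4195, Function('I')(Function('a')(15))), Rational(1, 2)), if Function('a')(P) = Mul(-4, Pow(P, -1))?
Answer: Mul(Rational(1, 15), Pow(922547, Rational(1, 2))) ≈ 64.033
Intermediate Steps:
Function('I')(Z) = Mul(2, Z, Add(178, Z)) (Function('I')(Z) = Mul(Mul(2, Z), Add(178, Z)) = Mul(2, Z, Add(178, Z)))
Pow(Add(4195, Function('I')(Function('a')(15))), Rational(1, 2)) = Pow(Add(4195, Mul(2, Mul(-4, Pow(15, -1)), Add(178, Mul(-4, Pow(15, -1))))), Rational(1, 2)) = Pow(Add(4195, Mul(2, Mul(-4, Rational(1, 15)), Add(178, Mul(-4, Rational(1, 15))))), Rational(1, 2)) = Pow(Add(4195, Mul(2, Rational(-4, 15), Add(178, Rational(-4, 15)))), Rational(1, 2)) = Pow(Add(4195, Mul(2, Rational(-4, 15), Rational(2666, 15))), Rational(1, 2)) = Pow(Add(4195, Rational(-21328, 225)), Rational(1, 2)) = Pow(Rational(922547, 225), Rational(1, 2)) = Mul(Rational(1, 15), Pow(922547, Rational(1, 2)))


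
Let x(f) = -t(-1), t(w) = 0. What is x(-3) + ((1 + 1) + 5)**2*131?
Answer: 6419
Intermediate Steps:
x(f) = 0 (x(f) = -1*0 = 0)
x(-3) + ((1 + 1) + 5)**2*131 = 0 + ((1 + 1) + 5)**2*131 = 0 + (2 + 5)**2*131 = 0 + 7**2*131 = 0 + 49*131 = 0 + 6419 = 6419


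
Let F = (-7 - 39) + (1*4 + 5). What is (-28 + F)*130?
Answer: -8450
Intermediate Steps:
F = -37 (F = -46 + (4 + 5) = -46 + 9 = -37)
(-28 + F)*130 = (-28 - 37)*130 = -65*130 = -8450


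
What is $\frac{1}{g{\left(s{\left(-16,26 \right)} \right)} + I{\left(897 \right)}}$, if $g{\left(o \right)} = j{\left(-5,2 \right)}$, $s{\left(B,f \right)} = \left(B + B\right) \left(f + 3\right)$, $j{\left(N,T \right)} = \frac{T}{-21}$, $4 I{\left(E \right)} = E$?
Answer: $\frac{84}{18829} \approx 0.0044612$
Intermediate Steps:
$I{\left(E \right)} = \frac{E}{4}$
$j{\left(N,T \right)} = - \frac{T}{21}$ ($j{\left(N,T \right)} = T \left(- \frac{1}{21}\right) = - \frac{T}{21}$)
$s{\left(B,f \right)} = 2 B \left(3 + f\right)$
$g{\left(o \right)} = - \frac{2}{21}$ ($g{\left(o \right)} = \left(- \frac{1}{21}\right) 2 = - \frac{2}{21}$)
$\frac{1}{g{\left(s{\left(-16,26 \right)} \right)} + I{\left(897 \right)}} = \frac{1}{- \frac{2}{21} + \frac{1}{4} \cdot 897} = \frac{1}{- \frac{2}{21} + \frac{897}{4}} = \frac{1}{\frac{18829}{84}} = \frac{84}{18829}$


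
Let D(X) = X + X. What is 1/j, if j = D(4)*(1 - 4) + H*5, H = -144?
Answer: -1/744 ≈ -0.0013441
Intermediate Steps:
D(X) = 2*X
j = -744 (j = (2*4)*(1 - 4) - 144*5 = 8*(-3) - 720 = -24 - 720 = -744)
1/j = 1/(-744) = -1/744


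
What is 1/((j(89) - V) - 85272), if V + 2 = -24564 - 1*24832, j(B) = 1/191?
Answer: -191/6851933 ≈ -2.7875e-5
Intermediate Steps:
j(B) = 1/191
V = -49398 (V = -2 + (-24564 - 1*24832) = -2 + (-24564 - 24832) = -2 - 49396 = -49398)
1/((j(89) - V) - 85272) = 1/((1/191 - 1*(-49398)) - 85272) = 1/((1/191 + 49398) - 85272) = 1/(9435019/191 - 85272) = 1/(-6851933/191) = -191/6851933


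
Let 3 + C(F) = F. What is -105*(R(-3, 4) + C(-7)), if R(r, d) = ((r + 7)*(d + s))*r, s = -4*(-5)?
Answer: 31290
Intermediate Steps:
s = 20
C(F) = -3 + F
R(r, d) = r*(7 + r)*(20 + d) (R(r, d) = ((r + 7)*(d + 20))*r = ((7 + r)*(20 + d))*r = r*(7 + r)*(20 + d))
-105*(R(-3, 4) + C(-7)) = -105*(-3*(140 + 7*4 + 20*(-3) + 4*(-3)) + (-3 - 7)) = -105*(-3*(140 + 28 - 60 - 12) - 10) = -105*(-3*96 - 10) = -105*(-288 - 10) = -105*(-298) = 31290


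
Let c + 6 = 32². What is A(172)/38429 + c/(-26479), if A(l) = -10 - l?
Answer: -43939900/1017561491 ≈ -0.043182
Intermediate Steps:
c = 1018 (c = -6 + 32² = -6 + 1024 = 1018)
A(172)/38429 + c/(-26479) = (-10 - 1*172)/38429 + 1018/(-26479) = (-10 - 172)*(1/38429) + 1018*(-1/26479) = -182*1/38429 - 1018/26479 = -182/38429 - 1018/26479 = -43939900/1017561491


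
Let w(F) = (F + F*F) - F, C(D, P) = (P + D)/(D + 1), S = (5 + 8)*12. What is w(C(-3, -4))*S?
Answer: 1911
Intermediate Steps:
S = 156 (S = 13*12 = 156)
C(D, P) = (D + P)/(1 + D)
w(F) = F² (w(F) = (F + F²) - F = F²)
w(C(-3, -4))*S = ((-3 - 4)/(1 - 3))²*156 = (-7/(-2))²*156 = (-½*(-7))²*156 = (7/2)²*156 = (49/4)*156 = 1911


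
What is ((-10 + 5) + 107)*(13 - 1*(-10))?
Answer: 2346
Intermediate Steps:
((-10 + 5) + 107)*(13 - 1*(-10)) = (-5 + 107)*(13 + 10) = 102*23 = 2346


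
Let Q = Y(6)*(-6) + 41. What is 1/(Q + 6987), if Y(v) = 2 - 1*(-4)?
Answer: 1/6992 ≈ 0.00014302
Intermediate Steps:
Y(v) = 6 (Y(v) = 2 + 4 = 6)
Q = 5 (Q = 6*(-6) + 41 = -36 + 41 = 5)
1/(Q + 6987) = 1/(5 + 6987) = 1/6992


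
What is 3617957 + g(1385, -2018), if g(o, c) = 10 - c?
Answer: 3619985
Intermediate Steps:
3617957 + g(1385, -2018) = 3617957 + (10 - 1*(-2018)) = 3617957 + (10 + 2018) = 3617957 + 2028 = 3619985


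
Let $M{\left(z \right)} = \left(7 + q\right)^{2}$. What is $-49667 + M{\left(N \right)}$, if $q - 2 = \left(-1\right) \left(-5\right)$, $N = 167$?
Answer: $-49471$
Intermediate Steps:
$q = 7$ ($q = 2 - -5 = 2 + 5 = 7$)
$M{\left(z \right)} = 196$ ($M{\left(z \right)} = \left(7 + 7\right)^{2} = 14^{2} = 196$)
$-49667 + M{\left(N \right)} = -49667 + 196 = -49471$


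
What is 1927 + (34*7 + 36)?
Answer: 2201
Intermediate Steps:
1927 + (34*7 + 36) = 1927 + (238 + 36) = 1927 + 274 = 2201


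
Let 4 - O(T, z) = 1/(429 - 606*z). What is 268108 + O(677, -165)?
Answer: 26923538927/100419 ≈ 2.6811e+5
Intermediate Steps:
O(T, z) = 4 - 1/(429 - 606*z)
268108 + O(677, -165) = 268108 + (-1715 + 2424*(-165))/(3*(-143 + 202*(-165))) = 268108 + (-1715 - 399960)/(3*(-143 - 33330)) = 268108 + (⅓)*(-401675)/(-33473) = 268108 + (⅓)*(-1/33473)*(-401675) = 268108 + 401675/100419 = 26923538927/100419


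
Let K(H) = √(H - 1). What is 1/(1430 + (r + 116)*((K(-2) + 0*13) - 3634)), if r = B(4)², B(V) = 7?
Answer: -10876/6505807165 - 3*I*√3/6505807165 ≈ -1.6717e-6 - 7.9869e-10*I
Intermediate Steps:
K(H) = √(-1 + H)
r = 49 (r = 7² = 49)
1/(1430 + (r + 116)*((K(-2) + 0*13) - 3634)) = 1/(1430 + (49 + 116)*((√(-1 - 2) + 0*13) - 3634)) = 1/(1430 + 165*((√(-3) + 0) - 3634)) = 1/(1430 + 165*((I*√3 + 0) - 3634)) = 1/(1430 + 165*(I*√3 - 3634)) = 1/(1430 + 165*(-3634 + I*√3)) = 1/(1430 + (-599610 + 165*I*√3)) = 1/(-598180 + 165*I*√3)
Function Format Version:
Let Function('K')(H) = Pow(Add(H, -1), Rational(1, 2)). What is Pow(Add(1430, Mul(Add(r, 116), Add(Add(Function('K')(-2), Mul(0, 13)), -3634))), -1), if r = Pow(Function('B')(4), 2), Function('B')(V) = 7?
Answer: Add(Rational(-10876, 6505807165), Mul(Rational(-3, 6505807165), I, Pow(3, Rational(1, 2)))) ≈ Add(-1.6717e-6, Mul(-7.9869e-10, I))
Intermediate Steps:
Function('K')(H) = Pow(Add(-1, H), Rational(1, 2))
r = 49 (r = Pow(7, 2) = 49)
Pow(Add(1430, Mul(Add(r, 116), Add(Add(Function('K')(-2), Mul(0, 13)), -3634))), -1) = Pow(Add(1430, Mul(Add(49, 116), Add(Add(Pow(Add(-1, -2), Rational(1, 2)), Mul(0, 13)), -3634))), -1) = Pow(Add(1430, Mul(165, Add(Add(Pow(-3, Rational(1, 2)), 0), -3634))), -1) = Pow(Add(1430, Mul(165, Add(Add(Mul(I, Pow(3, Rational(1, 2))), 0), -3634))), -1) = Pow(Add(1430, Mul(165, Add(Mul(I, Pow(3, Rational(1, 2))), -3634))), -1) = Pow(Add(1430, Mul(165, Add(-3634, Mul(I, Pow(3, Rational(1, 2)))))), -1) = Pow(Add(1430, Add(-599610, Mul(165, I, Pow(3, Rational(1, 2))))), -1) = Pow(Add(-598180, Mul(165, I, Pow(3, Rational(1, 2)))), -1)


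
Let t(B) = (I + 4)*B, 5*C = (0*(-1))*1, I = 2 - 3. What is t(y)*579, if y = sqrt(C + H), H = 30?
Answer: 1737*sqrt(30) ≈ 9513.9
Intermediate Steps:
I = -1
C = 0 (C = ((0*(-1))*1)/5 = (0*1)/5 = (1/5)*0 = 0)
y = sqrt(30) (y = sqrt(0 + 30) = sqrt(30) ≈ 5.4772)
t(B) = 3*B (t(B) = (-1 + 4)*B = 3*B)
t(y)*579 = (3*sqrt(30))*579 = 1737*sqrt(30)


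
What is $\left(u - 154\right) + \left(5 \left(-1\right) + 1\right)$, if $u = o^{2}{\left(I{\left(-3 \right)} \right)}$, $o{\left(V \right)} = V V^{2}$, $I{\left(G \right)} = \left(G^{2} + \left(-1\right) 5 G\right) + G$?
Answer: $85765963$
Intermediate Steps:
$I{\left(G \right)} = G^{2} - 4 G$ ($I{\left(G \right)} = \left(G^{2} - 5 G\right) + G = G^{2} - 4 G$)
$o{\left(V \right)} = V^{3}$
$u = 85766121$ ($u = \left(\left(- 3 \left(-4 - 3\right)\right)^{3}\right)^{2} = \left(\left(\left(-3\right) \left(-7\right)\right)^{3}\right)^{2} = \left(21^{3}\right)^{2} = 9261^{2} = 85766121$)
$\left(u - 154\right) + \left(5 \left(-1\right) + 1\right) = \left(85766121 - 154\right) + \left(5 \left(-1\right) + 1\right) = 85765967 + \left(-5 + 1\right) = 85765967 - 4 = 85765963$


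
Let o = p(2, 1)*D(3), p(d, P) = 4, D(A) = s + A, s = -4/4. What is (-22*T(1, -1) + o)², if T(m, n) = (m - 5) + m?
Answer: 5476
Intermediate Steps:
T(m, n) = -5 + 2*m (T(m, n) = (-5 + m) + m = -5 + 2*m)
s = -1 (s = -4*¼ = -1)
D(A) = -1 + A
o = 8 (o = 4*(-1 + 3) = 4*2 = 8)
(-22*T(1, -1) + o)² = (-22*(-5 + 2*1) + 8)² = (-22*(-5 + 2) + 8)² = (-22*(-3) + 8)² = (66 + 8)² = 74² = 5476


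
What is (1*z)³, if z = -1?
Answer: -1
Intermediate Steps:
(1*z)³ = (1*(-1))³ = (-1)³ = -1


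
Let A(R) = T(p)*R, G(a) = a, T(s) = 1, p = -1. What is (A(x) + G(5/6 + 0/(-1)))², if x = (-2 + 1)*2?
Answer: 49/36 ≈ 1.3611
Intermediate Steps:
x = -2 (x = -1*2 = -2)
A(R) = R (A(R) = 1*R = R)
(A(x) + G(5/6 + 0/(-1)))² = (-2 + (5/6 + 0/(-1)))² = (-2 + (5*(⅙) + 0*(-1)))² = (-2 + (⅚ + 0))² = (-2 + ⅚)² = (-7/6)² = 49/36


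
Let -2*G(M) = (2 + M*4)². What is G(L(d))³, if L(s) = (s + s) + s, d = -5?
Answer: -4758586568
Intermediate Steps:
L(s) = 3*s (L(s) = 2*s + s = 3*s)
G(M) = -(2 + 4*M)²/2 (G(M) = -(2 + M*4)²/2 = -(2 + 4*M)²/2)
G(L(d))³ = (-2*(1 + 2*(3*(-5)))²)³ = (-2*(1 + 2*(-15))²)³ = (-2*(1 - 30)²)³ = (-2*(-29)²)³ = (-2*841)³ = (-1682)³ = -4758586568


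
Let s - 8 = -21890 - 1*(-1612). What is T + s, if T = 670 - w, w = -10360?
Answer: -9240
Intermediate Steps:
s = -20270 (s = 8 + (-21890 - 1*(-1612)) = 8 + (-21890 + 1612) = 8 - 20278 = -20270)
T = 11030 (T = 670 - 1*(-10360) = 670 + 10360 = 11030)
T + s = 11030 - 20270 = -9240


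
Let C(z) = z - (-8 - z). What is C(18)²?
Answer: 1936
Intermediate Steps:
C(z) = 8 + 2*z (C(z) = z + (8 + z) = 8 + 2*z)
C(18)² = (8 + 2*18)² = (8 + 36)² = 44² = 1936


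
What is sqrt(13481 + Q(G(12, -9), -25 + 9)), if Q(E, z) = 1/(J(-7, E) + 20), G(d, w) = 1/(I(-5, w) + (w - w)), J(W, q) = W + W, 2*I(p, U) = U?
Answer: sqrt(485322)/6 ≈ 116.11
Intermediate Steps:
I(p, U) = U/2
J(W, q) = 2*W
G(d, w) = 2/w (G(d, w) = 1/(w/2 + (w - w)) = 1/(w/2 + 0) = 1/(w/2) = 2/w)
Q(E, z) = 1/6 (Q(E, z) = 1/(2*(-7) + 20) = 1/(-14 + 20) = 1/6)
sqrt(13481 + Q(G(12, -9), -25 + 9)) = sqrt(13481 + 1/6) = sqrt(80887/6) = sqrt(485322)/6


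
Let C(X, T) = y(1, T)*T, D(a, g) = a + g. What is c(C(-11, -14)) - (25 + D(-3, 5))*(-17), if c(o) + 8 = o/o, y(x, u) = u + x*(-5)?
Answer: 452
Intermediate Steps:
y(x, u) = u - 5*x
C(X, T) = T*(-5 + T) (C(X, T) = (T - 5*1)*T = (T - 5)*T = (-5 + T)*T = T*(-5 + T))
c(o) = -7 (c(o) = -8 + o/o = -8 + 1 = -7)
c(C(-11, -14)) - (25 + D(-3, 5))*(-17) = -7 - (25 + (-3 + 5))*(-17) = -7 - (25 + 2)*(-17) = -7 - 27*(-17) = -7 - 1*(-459) = -7 + 459 = 452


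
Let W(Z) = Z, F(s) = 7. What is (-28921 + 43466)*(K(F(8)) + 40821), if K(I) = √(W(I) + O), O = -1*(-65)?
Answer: 593741445 + 87270*√2 ≈ 5.9386e+8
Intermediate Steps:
O = 65
K(I) = √(65 + I) (K(I) = √(I + 65) = √(65 + I))
(-28921 + 43466)*(K(F(8)) + 40821) = (-28921 + 43466)*(√(65 + 7) + 40821) = 14545*(√72 + 40821) = 14545*(6*√2 + 40821) = 14545*(40821 + 6*√2) = 593741445 + 87270*√2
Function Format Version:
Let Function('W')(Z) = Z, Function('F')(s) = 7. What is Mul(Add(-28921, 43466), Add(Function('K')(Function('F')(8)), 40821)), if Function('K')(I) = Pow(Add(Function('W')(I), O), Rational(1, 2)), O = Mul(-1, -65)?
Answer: Add(593741445, Mul(87270, Pow(2, Rational(1, 2)))) ≈ 5.9386e+8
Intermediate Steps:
O = 65
Function('K')(I) = Pow(Add(65, I), Rational(1, 2)) (Function('K')(I) = Pow(Add(I, 65), Rational(1, 2)) = Pow(Add(65, I), Rational(1, 2)))
Mul(Add(-28921, 43466), Add(Function('K')(Function('F')(8)), 40821)) = Mul(Add(-28921, 43466), Add(Pow(Add(65, 7), Rational(1, 2)), 40821)) = Mul(14545, Add(Pow(72, Rational(1, 2)), 40821)) = Mul(14545, Add(Mul(6, Pow(2, Rational(1, 2))), 40821)) = Mul(14545, Add(40821, Mul(6, Pow(2, Rational(1, 2))))) = Add(593741445, Mul(87270, Pow(2, Rational(1, 2))))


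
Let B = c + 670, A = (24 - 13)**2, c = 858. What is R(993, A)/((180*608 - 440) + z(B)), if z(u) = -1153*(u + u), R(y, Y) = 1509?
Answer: -1509/3414568 ≈ -0.00044193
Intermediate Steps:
A = 121 (A = 11**2 = 121)
B = 1528 (B = 858 + 670 = 1528)
z(u) = -2306*u
R(993, A)/((180*608 - 440) + z(B)) = 1509/((180*608 - 440) - 2306*1528) = 1509/((109440 - 440) - 3523568) = 1509/(109000 - 3523568) = 1509/(-3414568) = 1509*(-1/3414568) = -1509/3414568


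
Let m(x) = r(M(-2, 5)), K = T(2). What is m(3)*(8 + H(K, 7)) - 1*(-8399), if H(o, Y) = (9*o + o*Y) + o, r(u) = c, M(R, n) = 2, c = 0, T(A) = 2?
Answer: 8399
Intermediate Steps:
K = 2
r(u) = 0
m(x) = 0
H(o, Y) = 10*o + Y*o (H(o, Y) = (9*o + Y*o) + o = 10*o + Y*o)
m(3)*(8 + H(K, 7)) - 1*(-8399) = 0*(8 + 2*(10 + 7)) - 1*(-8399) = 0*(8 + 2*17) + 8399 = 0*(8 + 34) + 8399 = 0*42 + 8399 = 0 + 8399 = 8399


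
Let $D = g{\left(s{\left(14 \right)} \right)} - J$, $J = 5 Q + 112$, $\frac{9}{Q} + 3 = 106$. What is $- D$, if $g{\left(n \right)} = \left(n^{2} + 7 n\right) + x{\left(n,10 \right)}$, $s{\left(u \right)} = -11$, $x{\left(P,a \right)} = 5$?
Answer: $\frac{6534}{103} \approx 63.437$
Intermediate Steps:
$Q = \frac{9}{103}$ ($Q = \frac{9}{-3 + 106} = \frac{9}{103} \approx 0.087379$)
$g{\left(n \right)} = 5 + n^{2} + 7 n$ ($g{\left(n \right)} = \left(n^{2} + 7 n\right) + 5 = 5 + n^{2} + 7 n$)
$J = \frac{11581}{103}$ ($J = 5 \cdot \frac{9}{103} + 112 = \frac{45}{103} + 112 = \frac{11581}{103} \approx 112.44$)
$D = - \frac{6534}{103}$ ($D = \left(5 + \left(-11\right)^{2} + 7 \left(-11\right)\right) - \frac{11581}{103} = \left(5 + 121 - 77\right) - \frac{11581}{103} = 49 - \frac{11581}{103} = - \frac{6534}{103} \approx -63.437$)
$- D = \left(-1\right) \left(- \frac{6534}{103}\right) = \frac{6534}{103}$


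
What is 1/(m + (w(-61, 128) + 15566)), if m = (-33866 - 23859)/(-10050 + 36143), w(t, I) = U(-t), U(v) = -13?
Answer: 26093/405766704 ≈ 6.4305e-5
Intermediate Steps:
w(t, I) = -13
m = -57725/26093 ≈ -2.2123
1/(m + (w(-61, 128) + 15566)) = 1/(-57725/26093 + (-13 + 15566)) = 1/(-57725/26093 + 15553) = 1/(405766704/26093) = 26093/405766704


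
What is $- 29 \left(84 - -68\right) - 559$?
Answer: $-4967$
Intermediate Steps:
$- 29 \left(84 - -68\right) - 559 = - 29 \left(84 + 68\right) - 559 = \left(-29\right) 152 - 559 = -4408 - 559 = -4967$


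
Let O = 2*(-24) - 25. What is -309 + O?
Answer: -382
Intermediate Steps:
O = -73 (O = -48 - 25 = -73)
-309 + O = -309 - 73 = -382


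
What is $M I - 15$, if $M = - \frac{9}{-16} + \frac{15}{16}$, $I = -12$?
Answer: $-33$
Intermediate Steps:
$M = \frac{3}{2}$ ($M = \left(-9\right) \left(- \frac{1}{16}\right) + 15 \cdot \frac{1}{16} = \frac{9}{16} + \frac{15}{16} = \frac{3}{2} \approx 1.5$)
$M I - 15 = \frac{3}{2} \left(-12\right) - 15 = -18 - 15 = -33$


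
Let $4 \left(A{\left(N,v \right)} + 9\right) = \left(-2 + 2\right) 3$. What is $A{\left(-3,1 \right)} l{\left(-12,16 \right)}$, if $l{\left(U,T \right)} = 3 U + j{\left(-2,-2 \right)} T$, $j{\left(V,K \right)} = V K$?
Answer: $-252$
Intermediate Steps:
$A{\left(N,v \right)} = -9$ ($A{\left(N,v \right)} = -9 + \frac{\left(-2 + 2\right) 3}{4} = -9 + \frac{0 \cdot 3}{4} = -9 + \frac{1}{4} \cdot 0 = -9 + 0 = -9$)
$j{\left(V,K \right)} = K V$
$l{\left(U,T \right)} = 3 U + 4 T$ ($l{\left(U,T \right)} = 3 U + \left(-2\right) \left(-2\right) T = 3 U + 4 T$)
$A{\left(-3,1 \right)} l{\left(-12,16 \right)} = - 9 \left(3 \left(-12\right) + 4 \cdot 16\right) = - 9 \left(-36 + 64\right) = \left(-9\right) 28 = -252$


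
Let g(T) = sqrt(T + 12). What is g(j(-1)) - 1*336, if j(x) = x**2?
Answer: -336 + sqrt(13) ≈ -332.39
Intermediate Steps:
g(T) = sqrt(12 + T)
g(j(-1)) - 1*336 = sqrt(12 + (-1)**2) - 1*336 = sqrt(12 + 1) - 336 = sqrt(13) - 336 = -336 + sqrt(13)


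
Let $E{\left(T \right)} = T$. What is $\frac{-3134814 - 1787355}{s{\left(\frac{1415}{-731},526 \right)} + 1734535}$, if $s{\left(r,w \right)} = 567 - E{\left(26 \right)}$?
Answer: $- \frac{703167}{247868} \approx -2.8369$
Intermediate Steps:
$s{\left(r,w \right)} = 541$ ($s{\left(r,w \right)} = 567 - 26 = 541$)
$\frac{-3134814 - 1787355}{s{\left(\frac{1415}{-731},526 \right)} + 1734535} = \frac{-3134814 - 1787355}{541 + 1734535} = - \frac{4922169}{1735076} = \left(-4922169\right) \frac{1}{1735076} = - \frac{703167}{247868}$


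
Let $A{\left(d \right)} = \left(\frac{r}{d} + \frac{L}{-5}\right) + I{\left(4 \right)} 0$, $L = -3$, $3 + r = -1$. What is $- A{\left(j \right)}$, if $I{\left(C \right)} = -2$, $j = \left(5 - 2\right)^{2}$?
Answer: $- \frac{7}{45} \approx -0.15556$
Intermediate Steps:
$r = -4$ ($r = -3 - 1 = -4$)
$j = 9$ ($j = 3^{2} = 9$)
$A{\left(d \right)} = \frac{3}{5} - \frac{4}{d}$ ($A{\left(d \right)} = \left(- \frac{4}{d} - \frac{3}{-5}\right) - 0 = \left(- \frac{4}{d} - - \frac{3}{5}\right) + 0 = \left(- \frac{4}{d} + \frac{3}{5}\right) + 0 = \left(\frac{3}{5} - \frac{4}{d}\right) + 0 = \frac{3}{5} - \frac{4}{d}$)
$- A{\left(j \right)} = - (\frac{3}{5} - \frac{4}{9}) = \left(-1\right) \frac{7}{45} = - \frac{7}{45}$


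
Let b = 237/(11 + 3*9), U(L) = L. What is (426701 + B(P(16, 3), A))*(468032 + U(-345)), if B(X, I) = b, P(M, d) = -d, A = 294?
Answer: 7583486244125/38 ≈ 1.9957e+11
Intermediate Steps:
b = 237/38 (b = 237/(11 + 27) = 237/38 ≈ 6.2368)
B(X, I) = 237/38
(426701 + B(P(16, 3), A))*(468032 + U(-345)) = (426701 + 237/38)*(468032 - 345) = (16214875/38)*467687 = 7583486244125/38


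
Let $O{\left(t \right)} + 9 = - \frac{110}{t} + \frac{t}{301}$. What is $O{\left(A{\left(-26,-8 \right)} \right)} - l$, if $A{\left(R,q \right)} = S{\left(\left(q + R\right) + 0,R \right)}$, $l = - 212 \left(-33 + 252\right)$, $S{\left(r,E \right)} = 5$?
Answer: $\frac{13965502}{301} \approx 46397.0$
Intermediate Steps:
$l = -46428$ ($l = \left(-212\right) 219 = -46428$)
$A{\left(R,q \right)} = 5$
$O{\left(t \right)} = -9 - \frac{110}{t} + \frac{t}{301}$ ($O{\left(t \right)} = -9 + \left(- \frac{110}{t} + \frac{t}{301}\right) = -9 - \frac{110}{t} + \frac{t}{301}$)
$O{\left(A{\left(-26,-8 \right)} \right)} - l = \left(-9 - \frac{110}{5} + \frac{1}{301} \cdot 5\right) - -46428 = \left(-9 - 22 + \frac{5}{301}\right) + 46428 = - \frac{9326}{301} + 46428 = \frac{13965502}{301}$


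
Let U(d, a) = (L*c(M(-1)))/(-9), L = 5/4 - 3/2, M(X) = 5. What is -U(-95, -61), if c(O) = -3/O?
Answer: 1/60 ≈ 0.016667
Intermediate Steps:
L = -1/4 (L = 5*(1/4) - 3*1/2 = 5/4 - 3/2 = -1/4 ≈ -0.25000)
U(d, a) = -1/60 (U(d, a) = -(-3)/(4*5)/(-9) = -(-3)/(4*5)*(-1/9) = -1/4*(-3/5)*(-1/9) = (3/20)*(-1/9) = -1/60)
-U(-95, -61) = -1*(-1/60) = 1/60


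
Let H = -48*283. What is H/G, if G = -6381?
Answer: 4528/2127 ≈ 2.1288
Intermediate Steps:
H = -13584
H/G = -13584/(-6381) = -13584*(-1/6381) = 4528/2127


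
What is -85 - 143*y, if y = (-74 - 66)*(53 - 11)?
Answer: 840755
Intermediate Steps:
y = -5880 (y = -140*42 = -5880)
-85 - 143*y = -85 - 143*(-5880) = -85 + 840840 = 840755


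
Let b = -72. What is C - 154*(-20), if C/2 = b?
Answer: 2936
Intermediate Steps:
C = -144 (C = 2*(-72) = -144)
C - 154*(-20) = -144 - 154*(-20) = -144 + 3080 = 2936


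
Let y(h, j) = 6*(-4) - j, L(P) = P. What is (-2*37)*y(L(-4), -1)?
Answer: 1702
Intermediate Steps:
y(h, j) = -24 - j
(-2*37)*y(L(-4), -1) = (-2*37)*(-24 - 1*(-1)) = -74*(-24 + 1) = -74*(-23) = 1702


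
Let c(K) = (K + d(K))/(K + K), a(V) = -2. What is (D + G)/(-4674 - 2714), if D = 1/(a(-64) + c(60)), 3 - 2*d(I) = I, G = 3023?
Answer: -420117/1026932 ≈ -0.40910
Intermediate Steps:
d(I) = 3/2 - I/2
c(K) = (3/2 + K/2)/(2*K) (c(K) = (K + (3/2 - K/2))/(K + K) = (3/2 + K/2)/((2*K)) = (3/2 + K/2)*(1/(2*K)) = (3/2 + K/2)/(2*K))
D = -80/139 (D = 1/(-2 + (¼)*(3 + 60)/60) = 1/(-2 + (¼)*(1/60)*63) = 1/(-2 + 21/80) = 1/(-139/80) = -80/139 ≈ -0.57554)
(D + G)/(-4674 - 2714) = (-80/139 + 3023)/(-4674 - 2714) = (420117/139)/(-7388) = (420117/139)*(-1/7388) = -420117/1026932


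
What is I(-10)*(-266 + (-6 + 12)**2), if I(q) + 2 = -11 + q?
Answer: 5290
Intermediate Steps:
I(q) = -13 + q (I(q) = -2 + (-11 + q) = -13 + q)
I(-10)*(-266 + (-6 + 12)**2) = (-13 - 10)*(-266 + (-6 + 12)**2) = -23*(-266 + 6**2) = -23*(-266 + 36) = -23*(-230) = 5290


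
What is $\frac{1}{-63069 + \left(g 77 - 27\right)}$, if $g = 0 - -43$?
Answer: $- \frac{1}{59785} \approx -1.6727 \cdot 10^{-5}$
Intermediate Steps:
$g = 43$ ($g = 0 + 43 = 43$)
$\frac{1}{-63069 + \left(g 77 - 27\right)} = \frac{1}{-63069 + \left(43 \cdot 77 - 27\right)} = \frac{1}{-63069 + \left(3311 - 27\right)} = \frac{1}{-63069 + 3284} = \frac{1}{-59785} = - \frac{1}{59785}$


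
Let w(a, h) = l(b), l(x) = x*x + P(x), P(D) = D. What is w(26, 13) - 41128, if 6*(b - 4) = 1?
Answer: -1479833/36 ≈ -41107.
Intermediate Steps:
b = 25/6 (b = 4 + (⅙)*1 = 4 + ⅙ = 25/6 ≈ 4.1667)
l(x) = x + x² (l(x) = x*x + x = x² + x = x + x²)
w(a, h) = 775/36 (w(a, h) = 25*(1 + 25/6)/6 = (25/6)*(31/6) = 775/36)
w(26, 13) - 41128 = 775/36 - 41128 = -1479833/36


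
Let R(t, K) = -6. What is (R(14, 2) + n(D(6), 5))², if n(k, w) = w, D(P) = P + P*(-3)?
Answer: 1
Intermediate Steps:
D(P) = -2*P (D(P) = P - 3*P = -2*P)
(R(14, 2) + n(D(6), 5))² = (-6 + 5)² = (-1)² = 1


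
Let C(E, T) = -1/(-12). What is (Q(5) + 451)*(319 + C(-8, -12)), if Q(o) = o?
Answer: 145502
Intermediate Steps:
C(E, T) = 1/12 (C(E, T) = -1*(-1/12) = 1/12)
(Q(5) + 451)*(319 + C(-8, -12)) = (5 + 451)*(319 + 1/12) = 456*(3829/12) = 145502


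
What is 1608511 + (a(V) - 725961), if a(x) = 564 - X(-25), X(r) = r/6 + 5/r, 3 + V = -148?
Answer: 26493551/30 ≈ 8.8312e+5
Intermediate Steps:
V = -151 (V = -3 - 148 = -151)
X(r) = 5/r + r/6 (X(r) = r*(1/6) + 5/r = r/6 + 5/r = 5/r + r/6)
a(x) = 17051/30 (a(x) = 564 - (5/(-25) + (1/6)*(-25)) = 564 - (5*(-1/25) - 25/6) = 564 - (-1/5 - 25/6) = 564 - 1*(-131/30) = 564 + 131/30 = 17051/30)
1608511 + (a(V) - 725961) = 1608511 + (17051/30 - 725961) = 1608511 - 21761779/30 = 26493551/30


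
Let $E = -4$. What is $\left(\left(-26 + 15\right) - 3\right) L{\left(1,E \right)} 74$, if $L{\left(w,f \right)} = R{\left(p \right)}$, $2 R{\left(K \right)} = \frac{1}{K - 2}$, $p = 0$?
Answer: $259$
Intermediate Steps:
$R{\left(K \right)} = \frac{1}{2 \left(-2 + K\right)}$ ($R{\left(K \right)} = \frac{1}{2 \left(K - 2\right)} = \frac{1}{2 \left(-2 + K\right)}$)
$L{\left(w,f \right)} = - \frac{1}{4}$ ($L{\left(w,f \right)} = \frac{1}{2 \left(-2 + 0\right)} = \frac{1}{2 \left(-2\right)} = \frac{1}{2} \left(- \frac{1}{2}\right) = - \frac{1}{4}$)
$\left(\left(-26 + 15\right) - 3\right) L{\left(1,E \right)} 74 = \left(\left(-26 + 15\right) - 3\right) \left(- \frac{1}{4}\right) 74 = \left(-11 - 3\right) \left(- \frac{1}{4}\right) 74 = \left(-14\right) \left(- \frac{1}{4}\right) 74 = \frac{7}{2} \cdot 74 = 259$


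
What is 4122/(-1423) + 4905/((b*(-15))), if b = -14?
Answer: 407613/19922 ≈ 20.460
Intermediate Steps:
4122/(-1423) + 4905/((b*(-15))) = 4122/(-1423) + 4905/((-14*(-15))) = 4122*(-1/1423) + 4905/210 = -4122/1423 + 4905*(1/210) = -4122/1423 + 327/14 = 407613/19922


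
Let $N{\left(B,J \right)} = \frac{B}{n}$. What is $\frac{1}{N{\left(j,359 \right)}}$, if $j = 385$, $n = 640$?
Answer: $\frac{128}{77} \approx 1.6623$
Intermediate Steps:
$N{\left(B,J \right)} = \frac{B}{640}$
$\frac{1}{N{\left(j,359 \right)}} = \frac{1}{\frac{1}{640} \cdot 385} = \frac{1}{\frac{77}{128}} = \frac{128}{77}$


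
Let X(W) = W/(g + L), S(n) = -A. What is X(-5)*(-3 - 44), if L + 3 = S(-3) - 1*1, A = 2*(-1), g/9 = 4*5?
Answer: 235/178 ≈ 1.3202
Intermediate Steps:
g = 180 (g = 9*(4*5) = 9*20 = 180)
A = -2
S(n) = 2 (S(n) = -1*(-2) = 2)
L = -2 (L = -3 + (2 - 1*1) = -3 + (2 - 1) = -3 + 1 = -2)
X(W) = W/178 (X(W) = W/(180 - 2) = W/178)
X(-5)*(-3 - 44) = ((1/178)*(-5))*(-3 - 44) = -5/178*(-47) = 235/178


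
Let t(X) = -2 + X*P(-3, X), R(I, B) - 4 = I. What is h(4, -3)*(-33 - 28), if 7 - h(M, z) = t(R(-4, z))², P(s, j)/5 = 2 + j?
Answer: -183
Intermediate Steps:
R(I, B) = 4 + I
P(s, j) = 10 + 5*j (P(s, j) = 5*(2 + j) = 10 + 5*j)
t(X) = -2 + X*(10 + 5*X)
h(M, z) = 3 (h(M, z) = 7 - (-2 + 5*(4 - 4)*(2 + (4 - 4)))² = 7 - (-2 + 5*0*(2 + 0))² = 7 - (-2 + 5*0*2)² = 7 - (-2 + 0)² = 7 - 1*(-2)² = 7 - 1*4 = 7 - 4 = 3)
h(4, -3)*(-33 - 28) = 3*(-33 - 28) = 3*(-61) = -183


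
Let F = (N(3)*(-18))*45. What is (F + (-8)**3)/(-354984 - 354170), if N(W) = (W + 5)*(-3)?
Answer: -9464/354577 ≈ -0.026691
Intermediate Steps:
N(W) = -15 - 3*W (N(W) = (5 + W)*(-3) = -15 - 3*W)
F = 19440 (F = ((-15 - 3*3)*(-18))*45 = ((-15 - 9)*(-18))*45 = -24*(-18)*45 = 432*45 = 19440)
(F + (-8)**3)/(-354984 - 354170) = (19440 + (-8)**3)/(-354984 - 354170) = (19440 - 512)/(-709154) = 18928*(-1/709154) = -9464/354577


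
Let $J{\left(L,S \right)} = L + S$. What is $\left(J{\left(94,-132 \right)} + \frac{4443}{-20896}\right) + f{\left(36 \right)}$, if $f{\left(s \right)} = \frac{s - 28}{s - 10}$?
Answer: $- \frac{10296799}{271648} \approx -37.905$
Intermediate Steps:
$f{\left(s \right)} = \frac{-28 + s}{-10 + s}$
$\left(J{\left(94,-132 \right)} + \frac{4443}{-20896}\right) + f{\left(36 \right)} = \left(\left(94 - 132\right) + \frac{4443}{-20896}\right) + \frac{-28 + 36}{-10 + 36} = \left(-38 + 4443 \left(- \frac{1}{20896}\right)\right) + \frac{1}{26} \cdot 8 = \left(-38 - \frac{4443}{20896}\right) + \frac{1}{26} \cdot 8 = - \frac{798491}{20896} + \frac{4}{13} = - \frac{10296799}{271648}$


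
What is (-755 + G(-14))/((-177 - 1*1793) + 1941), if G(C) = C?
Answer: 769/29 ≈ 26.517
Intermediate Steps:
(-755 + G(-14))/((-177 - 1*1793) + 1941) = (-755 - 14)/((-177 - 1*1793) + 1941) = -769/((-177 - 1793) + 1941) = -769/(-1970 + 1941) = -769/(-29) = -769*(-1/29) = 769/29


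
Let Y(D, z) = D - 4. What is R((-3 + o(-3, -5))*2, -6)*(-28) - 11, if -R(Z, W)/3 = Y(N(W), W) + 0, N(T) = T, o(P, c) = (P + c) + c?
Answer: -851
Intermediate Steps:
o(P, c) = P + 2*c
Y(D, z) = -4 + D
R(Z, W) = 12 - 3*W (R(Z, W) = -3*((-4 + W) + 0) = -3*(-4 + W) = 12 - 3*W)
R((-3 + o(-3, -5))*2, -6)*(-28) - 11 = (12 - 3*(-6))*(-28) - 11 = (12 + 18)*(-28) - 11 = 30*(-28) - 11 = -840 - 11 = -851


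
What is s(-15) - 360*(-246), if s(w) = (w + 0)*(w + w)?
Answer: 89010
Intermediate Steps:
s(w) = 2*w² (s(w) = w*(2*w) = 2*w²)
s(-15) - 360*(-246) = 2*(-15)² - 360*(-246) = 2*225 + 88560 = 450 + 88560 = 89010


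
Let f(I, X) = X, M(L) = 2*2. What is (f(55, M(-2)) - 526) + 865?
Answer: 343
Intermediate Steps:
M(L) = 4
(f(55, M(-2)) - 526) + 865 = (4 - 526) + 865 = -522 + 865 = 343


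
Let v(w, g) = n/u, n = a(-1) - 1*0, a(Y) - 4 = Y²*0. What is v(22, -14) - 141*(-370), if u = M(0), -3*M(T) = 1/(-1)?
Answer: 52182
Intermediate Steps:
M(T) = ⅓ (M(T) = -⅓/(-1) = -⅓*(-1) = ⅓)
a(Y) = 4 (a(Y) = 4 + Y²*0 = 4 + 0 = 4)
n = 4 (n = 4 - 1*0 = 4 + 0 = 4)
u = ⅓ ≈ 0.33333
v(w, g) = 12 (v(w, g) = 4/(⅓) = 4*3 = 12)
v(22, -14) - 141*(-370) = 12 - 141*(-370) = 12 + 52170 = 52182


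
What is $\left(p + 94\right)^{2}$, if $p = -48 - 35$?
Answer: $121$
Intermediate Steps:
$p = -83$ ($p = -48 - 35 = -83$)
$\left(p + 94\right)^{2} = \left(-83 + 94\right)^{2} = 11^{2} = 121$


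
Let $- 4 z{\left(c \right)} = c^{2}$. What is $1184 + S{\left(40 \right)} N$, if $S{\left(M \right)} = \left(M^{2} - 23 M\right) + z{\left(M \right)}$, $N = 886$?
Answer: $249264$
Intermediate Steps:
$z{\left(c \right)} = - \frac{c^{2}}{4}$
$S{\left(M \right)} = - 23 M + \frac{3 M^{2}}{4}$ ($S{\left(M \right)} = \left(M^{2} - 23 M\right) - \frac{M^{2}}{4} = - 23 M + \frac{3 M^{2}}{4}$)
$1184 + S{\left(40 \right)} N = 1184 + \frac{1}{4} \cdot 40 \left(-92 + 3 \cdot 40\right) 886 = 1184 + \frac{1}{4} \cdot 40 \left(-92 + 120\right) 886 = 1184 + \frac{1}{4} \cdot 40 \cdot 28 \cdot 886 = 1184 + 280 \cdot 886 = 1184 + 248080 = 249264$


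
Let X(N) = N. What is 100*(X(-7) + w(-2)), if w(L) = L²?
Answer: -300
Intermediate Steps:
100*(X(-7) + w(-2)) = 100*(-7 + (-2)²) = 100*(-7 + 4) = 100*(-3) = -300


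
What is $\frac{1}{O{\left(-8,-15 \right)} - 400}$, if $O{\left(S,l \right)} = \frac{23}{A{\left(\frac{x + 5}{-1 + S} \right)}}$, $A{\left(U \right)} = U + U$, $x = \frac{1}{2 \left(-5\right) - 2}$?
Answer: $- \frac{59}{24842} \approx -0.002375$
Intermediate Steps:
$x = - \frac{1}{12}$ ($x = \frac{1}{-10 - 2} = \frac{1}{-12} = - \frac{1}{12} \approx -0.083333$)
$A{\left(U \right)} = 2 U$
$O{\left(S,l \right)} = - \frac{138}{59} + \frac{138 S}{59}$ ($O{\left(S,l \right)} = \frac{23}{2 \frac{- \frac{1}{12} + 5}{-1 + S}} = \frac{23}{2 \frac{59}{12 \left(-1 + S\right)}} = \frac{23}{\frac{59}{6} \frac{1}{-1 + S}} = 23 \left(- \frac{6}{59} + \frac{6 S}{59}\right) = - \frac{138}{59} + \frac{138 S}{59}$)
$\frac{1}{O{\left(-8,-15 \right)} - 400} = \frac{1}{\left(- \frac{138}{59} + \frac{138}{59} \left(-8\right)\right) - 400} = \frac{1}{\left(- \frac{138}{59} - \frac{1104}{59}\right) - 400} = \frac{1}{- \frac{1242}{59} - 400} = \frac{1}{- \frac{24842}{59}} = - \frac{59}{24842}$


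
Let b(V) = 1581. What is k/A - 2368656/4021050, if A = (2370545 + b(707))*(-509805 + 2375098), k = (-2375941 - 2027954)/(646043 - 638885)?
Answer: -4167791608065632057923/7075277474507242570900 ≈ -0.58906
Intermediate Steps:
k = -1467965/2386 (k = -4403895/7158 = -4403895*1/7158 = -1467965/2386 ≈ -615.24)
A = 4424710022918 (A = (2370545 + 1581)*(-509805 + 2375098) = 2372126*1865293 = 4424710022918)
k/A - 2368656/4021050 = -1467965/2386/4424710022918 - 2368656/4021050 = -1467965/2386*1/4424710022918 - 2368656*1/4021050 = -1467965/10557358114682348 - 394776/670175 = -4167791608065632057923/7075277474507242570900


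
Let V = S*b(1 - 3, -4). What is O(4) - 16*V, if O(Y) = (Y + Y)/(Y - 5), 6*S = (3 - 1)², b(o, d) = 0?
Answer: -8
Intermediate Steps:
S = ⅔ (S = (3 - 1)²/6 = (⅙)*2² = (⅙)*4 = ⅔ ≈ 0.66667)
O(Y) = 2*Y/(-5 + Y) (O(Y) = (2*Y)/(-5 + Y) = 2*Y/(-5 + Y))
V = 0 (V = (⅔)*0 = 0)
O(4) - 16*V = 2*4/(-5 + 4) - 16*0 = 2*4/(-1) + 0 = 2*4*(-1) + 0 = -8 + 0 = -8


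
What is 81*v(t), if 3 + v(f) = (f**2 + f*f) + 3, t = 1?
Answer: 162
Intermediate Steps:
v(f) = 2*f**2 (v(f) = -3 + ((f**2 + f*f) + 3) = -3 + ((f**2 + f**2) + 3) = -3 + (2*f**2 + 3) = -3 + (3 + 2*f**2) = 2*f**2)
81*v(t) = 81*(2*1**2) = 81*(2*1) = 81*2 = 162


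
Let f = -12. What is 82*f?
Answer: -984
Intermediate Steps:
82*f = 82*(-12) = -984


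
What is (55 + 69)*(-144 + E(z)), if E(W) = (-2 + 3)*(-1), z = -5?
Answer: -17980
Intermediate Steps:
E(W) = -1 (E(W) = 1*(-1) = -1)
(55 + 69)*(-144 + E(z)) = (55 + 69)*(-144 - 1) = 124*(-145) = -17980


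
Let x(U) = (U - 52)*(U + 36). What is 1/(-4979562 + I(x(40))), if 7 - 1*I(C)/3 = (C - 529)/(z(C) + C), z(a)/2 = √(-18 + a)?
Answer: -92449581880/460356919676262101 + 2882*I*√930/6905353795143931515 ≈ -2.0082e-7 + 1.2728e-14*I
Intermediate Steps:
z(a) = 2*√(-18 + a)
x(U) = (-52 + U)*(36 + U)
I(C) = 21 - 3*(-529 + C)/(C + 2*√(-18 + C)) (I(C) = 21 - 3*(C - 529)/(2*√(-18 + C) + C) = 21 - 3*(-529 + C)/(C + 2*√(-18 + C)))
1/(-4979562 + I(x(40))) = 1/(-4979562 + 3*(529 + 6*(-1872 + 40² - 16*40) + 14*√(-18 + (-1872 + 40² - 16*40)))/((-1872 + 40² - 16*40) + 2*√(-18 + (-1872 + 40² - 16*40)))) = 1/(-4979562 + 3*(529 + 6*(-1872 + 1600 - 640) + 14*√(-18 + (-1872 + 1600 - 640)))/((-1872 + 1600 - 640) + 2*√(-18 + (-1872 + 1600 - 640)))) = 1/(-4979562 + 3*(529 + 6*(-912) + 14*√(-18 - 912))/(-912 + 2*√(-18 - 912))) = 1/(-4979562 + 3*(529 - 5472 + 14*√(-930))/(-912 + 2*√(-930))) = 1/(-4979562 + 3*(529 - 5472 + 14*(I*√930))/(-912 + 2*(I*√930))) = 1/(-4979562 + 3*(529 - 5472 + 14*I*√930)/(-912 + 2*I*√930)) = 1/(-4979562 + 3*(-4943 + 14*I*√930)/(-912 + 2*I*√930))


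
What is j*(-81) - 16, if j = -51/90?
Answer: 299/10 ≈ 29.900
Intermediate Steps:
j = -17/30 (j = -51*1/90 = -17/30 ≈ -0.56667)
j*(-81) - 16 = -17/30*(-81) - 16 = 459/10 - 16 = 299/10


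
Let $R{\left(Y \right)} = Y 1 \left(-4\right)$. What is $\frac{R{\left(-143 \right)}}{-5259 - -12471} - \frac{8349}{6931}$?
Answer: $- \frac{14062114}{12496593} \approx -1.1253$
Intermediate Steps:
$R{\left(Y \right)} = - 4 Y$ ($R{\left(Y \right)} = Y \left(-4\right) = - 4 Y$)
$\frac{R{\left(-143 \right)}}{-5259 - -12471} - \frac{8349}{6931} = \frac{\left(-4\right) \left(-143\right)}{-5259 - -12471} - \frac{8349}{6931} = \frac{572}{-5259 + 12471} - \frac{8349}{6931} = \frac{572}{7212} - \frac{8349}{6931} = 572 \cdot \frac{1}{7212} - \frac{8349}{6931} = \frac{143}{1803} - \frac{8349}{6931} = - \frac{14062114}{12496593}$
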